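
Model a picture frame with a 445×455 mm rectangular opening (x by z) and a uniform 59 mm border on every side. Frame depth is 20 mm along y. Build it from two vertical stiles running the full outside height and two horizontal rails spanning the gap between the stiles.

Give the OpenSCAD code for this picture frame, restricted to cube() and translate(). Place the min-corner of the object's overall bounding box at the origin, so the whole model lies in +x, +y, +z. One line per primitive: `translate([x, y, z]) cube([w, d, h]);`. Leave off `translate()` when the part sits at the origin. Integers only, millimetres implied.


cube([59, 20, 573]);
translate([504, 0, 0]) cube([59, 20, 573]);
translate([59, 0, 0]) cube([445, 20, 59]);
translate([59, 0, 514]) cube([445, 20, 59]);


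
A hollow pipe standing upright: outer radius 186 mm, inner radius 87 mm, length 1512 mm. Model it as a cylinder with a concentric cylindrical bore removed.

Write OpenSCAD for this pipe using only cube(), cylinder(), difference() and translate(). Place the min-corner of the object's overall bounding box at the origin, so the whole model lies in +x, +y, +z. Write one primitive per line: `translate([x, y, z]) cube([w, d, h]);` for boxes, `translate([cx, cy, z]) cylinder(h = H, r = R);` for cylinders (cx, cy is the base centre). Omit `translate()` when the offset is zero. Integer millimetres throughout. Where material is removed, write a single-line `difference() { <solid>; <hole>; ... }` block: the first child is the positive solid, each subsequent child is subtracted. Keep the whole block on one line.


difference() { translate([186, 186, 0]) cylinder(h = 1512, r = 186); translate([186, 186, 0]) cylinder(h = 1512, r = 87); }


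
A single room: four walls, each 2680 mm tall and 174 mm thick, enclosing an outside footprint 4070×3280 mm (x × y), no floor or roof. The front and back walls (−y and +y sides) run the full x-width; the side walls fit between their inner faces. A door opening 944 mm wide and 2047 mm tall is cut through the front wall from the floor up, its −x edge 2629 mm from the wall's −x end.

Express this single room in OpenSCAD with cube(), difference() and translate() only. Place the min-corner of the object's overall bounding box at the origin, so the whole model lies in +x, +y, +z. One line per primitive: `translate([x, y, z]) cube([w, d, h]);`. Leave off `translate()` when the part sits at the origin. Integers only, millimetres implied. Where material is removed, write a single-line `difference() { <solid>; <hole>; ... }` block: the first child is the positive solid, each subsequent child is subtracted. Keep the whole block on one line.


difference() { cube([4070, 174, 2680]); translate([2629, 0, 0]) cube([944, 174, 2047]); }
translate([0, 3106, 0]) cube([4070, 174, 2680]);
translate([0, 174, 0]) cube([174, 2932, 2680]);
translate([3896, 174, 0]) cube([174, 2932, 2680]);


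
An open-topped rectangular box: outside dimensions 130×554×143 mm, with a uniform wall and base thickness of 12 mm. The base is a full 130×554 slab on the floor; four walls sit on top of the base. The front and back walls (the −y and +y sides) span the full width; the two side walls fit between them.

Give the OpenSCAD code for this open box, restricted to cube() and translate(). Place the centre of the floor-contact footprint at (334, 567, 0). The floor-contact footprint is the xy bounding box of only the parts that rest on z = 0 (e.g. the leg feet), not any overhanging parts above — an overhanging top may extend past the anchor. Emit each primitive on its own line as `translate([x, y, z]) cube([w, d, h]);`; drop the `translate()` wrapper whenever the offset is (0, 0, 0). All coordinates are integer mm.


translate([269, 290, 0]) cube([130, 554, 12]);
translate([269, 290, 12]) cube([130, 12, 131]);
translate([269, 832, 12]) cube([130, 12, 131]);
translate([269, 302, 12]) cube([12, 530, 131]);
translate([387, 302, 12]) cube([12, 530, 131]);


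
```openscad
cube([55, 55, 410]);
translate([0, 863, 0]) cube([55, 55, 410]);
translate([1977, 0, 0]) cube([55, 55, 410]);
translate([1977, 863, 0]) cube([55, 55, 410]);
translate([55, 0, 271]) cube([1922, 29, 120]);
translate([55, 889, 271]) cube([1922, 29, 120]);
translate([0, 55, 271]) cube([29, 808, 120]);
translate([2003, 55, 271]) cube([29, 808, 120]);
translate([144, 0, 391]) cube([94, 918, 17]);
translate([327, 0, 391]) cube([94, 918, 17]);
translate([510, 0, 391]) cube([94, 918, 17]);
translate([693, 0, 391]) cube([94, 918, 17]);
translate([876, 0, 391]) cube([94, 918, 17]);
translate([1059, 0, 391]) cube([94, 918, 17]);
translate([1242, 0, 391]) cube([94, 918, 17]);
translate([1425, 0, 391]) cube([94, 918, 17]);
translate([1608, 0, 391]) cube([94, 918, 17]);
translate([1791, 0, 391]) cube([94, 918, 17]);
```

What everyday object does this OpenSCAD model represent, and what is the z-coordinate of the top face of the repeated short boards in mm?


A bed frame. The slat-top height is 408 mm.

Four posts, four rails, and a row of slats — a bed frame. Slats sit on the rails at z = 271 + 120 = 391; with slat thickness 17, the top is 408 mm.


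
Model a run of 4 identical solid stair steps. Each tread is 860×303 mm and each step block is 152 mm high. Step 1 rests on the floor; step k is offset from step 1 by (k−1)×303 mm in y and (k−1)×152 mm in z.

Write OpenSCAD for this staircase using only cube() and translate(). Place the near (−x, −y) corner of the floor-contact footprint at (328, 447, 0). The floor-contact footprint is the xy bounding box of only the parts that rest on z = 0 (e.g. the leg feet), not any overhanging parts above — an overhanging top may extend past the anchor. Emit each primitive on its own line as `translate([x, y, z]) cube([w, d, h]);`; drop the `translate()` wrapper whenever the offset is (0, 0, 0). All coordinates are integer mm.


translate([328, 447, 0]) cube([860, 303, 152]);
translate([328, 750, 152]) cube([860, 303, 152]);
translate([328, 1053, 304]) cube([860, 303, 152]);
translate([328, 1356, 456]) cube([860, 303, 152]);


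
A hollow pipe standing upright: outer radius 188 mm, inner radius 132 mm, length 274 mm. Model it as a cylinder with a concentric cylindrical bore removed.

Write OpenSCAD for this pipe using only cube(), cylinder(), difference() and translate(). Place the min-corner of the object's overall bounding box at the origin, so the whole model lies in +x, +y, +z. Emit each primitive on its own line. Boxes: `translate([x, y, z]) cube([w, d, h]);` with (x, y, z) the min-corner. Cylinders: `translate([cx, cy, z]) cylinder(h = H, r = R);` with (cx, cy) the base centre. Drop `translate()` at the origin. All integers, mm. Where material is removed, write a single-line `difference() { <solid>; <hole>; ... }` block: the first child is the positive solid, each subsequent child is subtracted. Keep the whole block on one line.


difference() { translate([188, 188, 0]) cylinder(h = 274, r = 188); translate([188, 188, 0]) cylinder(h = 274, r = 132); }


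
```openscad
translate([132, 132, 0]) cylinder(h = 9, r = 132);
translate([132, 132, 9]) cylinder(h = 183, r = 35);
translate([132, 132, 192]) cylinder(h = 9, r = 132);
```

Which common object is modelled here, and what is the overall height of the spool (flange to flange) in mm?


A spool. The overall height is 201 mm.

Three coaxial cylinders, large–small–large — a spool. Two 9 mm flanges and a 183 mm core give 9 + 183 + 9 = 201 mm.


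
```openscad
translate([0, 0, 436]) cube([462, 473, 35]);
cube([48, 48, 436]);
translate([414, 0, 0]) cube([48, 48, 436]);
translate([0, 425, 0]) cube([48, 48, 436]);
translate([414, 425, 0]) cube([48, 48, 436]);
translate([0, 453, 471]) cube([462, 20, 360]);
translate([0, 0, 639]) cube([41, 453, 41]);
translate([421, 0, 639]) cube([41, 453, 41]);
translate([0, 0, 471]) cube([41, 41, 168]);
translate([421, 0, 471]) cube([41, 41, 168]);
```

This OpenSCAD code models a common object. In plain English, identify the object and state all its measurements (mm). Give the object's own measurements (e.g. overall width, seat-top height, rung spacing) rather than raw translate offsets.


A chair. The seat is a 462×473×35 mm slab with its top at z = 471 mm, on four 48×48 mm corner legs (flush with the seat edges, standing on z = 0). A flat backrest 20 mm thick, 360 mm tall, spans the full seat width and rises from the seat top along its +y edge, rear face flush with the rear of the seat. Two armrests of 41×41 mm section run along each side from the seat's front edge to the front of the backrest, top faces 209 mm above the seat top and outer faces flush with the seat's x-edges; a 41×41 mm post under the front of each armrest stands on the seat at the front corner.


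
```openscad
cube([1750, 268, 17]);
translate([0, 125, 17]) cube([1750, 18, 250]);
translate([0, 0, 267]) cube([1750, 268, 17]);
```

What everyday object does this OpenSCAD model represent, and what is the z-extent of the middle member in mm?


An I-beam. The web height is 250 mm.

Two wide flanges with a thin centred web — an I-beam. Overall 284 mm minus two 17 mm flanges gives a web of 284 − 2·17 = 250 mm.


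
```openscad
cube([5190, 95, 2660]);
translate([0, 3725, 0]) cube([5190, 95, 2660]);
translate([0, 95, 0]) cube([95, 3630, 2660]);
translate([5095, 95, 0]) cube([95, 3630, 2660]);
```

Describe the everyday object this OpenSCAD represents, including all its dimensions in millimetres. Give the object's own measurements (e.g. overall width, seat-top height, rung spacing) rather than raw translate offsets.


The wall frame of a small rectangular building: four walls, each 2660 mm tall and 95 mm thick, enclosing a footprint 5190 mm (x) by 3820 mm (y) outside-to-outside, with no floor or roof. The front and back walls (the −y and +y sides) span the full width; the two side walls fit between them.


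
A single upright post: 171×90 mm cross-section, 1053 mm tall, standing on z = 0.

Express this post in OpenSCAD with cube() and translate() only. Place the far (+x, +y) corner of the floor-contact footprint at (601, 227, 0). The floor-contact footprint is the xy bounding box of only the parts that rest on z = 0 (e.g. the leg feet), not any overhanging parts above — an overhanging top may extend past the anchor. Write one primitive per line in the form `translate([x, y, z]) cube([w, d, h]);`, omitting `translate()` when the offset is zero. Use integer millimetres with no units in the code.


translate([430, 137, 0]) cube([171, 90, 1053]);


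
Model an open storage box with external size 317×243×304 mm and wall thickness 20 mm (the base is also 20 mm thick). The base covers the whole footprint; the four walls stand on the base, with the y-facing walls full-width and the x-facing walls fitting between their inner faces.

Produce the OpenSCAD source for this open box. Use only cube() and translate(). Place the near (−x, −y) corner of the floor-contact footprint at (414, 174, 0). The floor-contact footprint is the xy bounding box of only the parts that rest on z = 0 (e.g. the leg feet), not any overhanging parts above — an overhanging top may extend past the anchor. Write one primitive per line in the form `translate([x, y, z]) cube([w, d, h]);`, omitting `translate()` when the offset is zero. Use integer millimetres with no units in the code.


translate([414, 174, 0]) cube([317, 243, 20]);
translate([414, 174, 20]) cube([317, 20, 284]);
translate([414, 397, 20]) cube([317, 20, 284]);
translate([414, 194, 20]) cube([20, 203, 284]);
translate([711, 194, 20]) cube([20, 203, 284]);


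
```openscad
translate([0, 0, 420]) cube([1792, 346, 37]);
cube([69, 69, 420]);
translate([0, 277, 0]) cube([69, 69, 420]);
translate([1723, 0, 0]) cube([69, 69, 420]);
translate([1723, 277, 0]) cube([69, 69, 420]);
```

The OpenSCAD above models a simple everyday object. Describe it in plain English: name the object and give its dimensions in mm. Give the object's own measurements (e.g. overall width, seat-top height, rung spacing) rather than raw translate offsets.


A long wooden bench with a 1792 mm (x) × 346 mm (y) seat, 37 mm thick, its top surface 457 mm above the floor. Four 69 mm square legs at the seat corners, flush with the edges, run from z = 0 to the seat underside.


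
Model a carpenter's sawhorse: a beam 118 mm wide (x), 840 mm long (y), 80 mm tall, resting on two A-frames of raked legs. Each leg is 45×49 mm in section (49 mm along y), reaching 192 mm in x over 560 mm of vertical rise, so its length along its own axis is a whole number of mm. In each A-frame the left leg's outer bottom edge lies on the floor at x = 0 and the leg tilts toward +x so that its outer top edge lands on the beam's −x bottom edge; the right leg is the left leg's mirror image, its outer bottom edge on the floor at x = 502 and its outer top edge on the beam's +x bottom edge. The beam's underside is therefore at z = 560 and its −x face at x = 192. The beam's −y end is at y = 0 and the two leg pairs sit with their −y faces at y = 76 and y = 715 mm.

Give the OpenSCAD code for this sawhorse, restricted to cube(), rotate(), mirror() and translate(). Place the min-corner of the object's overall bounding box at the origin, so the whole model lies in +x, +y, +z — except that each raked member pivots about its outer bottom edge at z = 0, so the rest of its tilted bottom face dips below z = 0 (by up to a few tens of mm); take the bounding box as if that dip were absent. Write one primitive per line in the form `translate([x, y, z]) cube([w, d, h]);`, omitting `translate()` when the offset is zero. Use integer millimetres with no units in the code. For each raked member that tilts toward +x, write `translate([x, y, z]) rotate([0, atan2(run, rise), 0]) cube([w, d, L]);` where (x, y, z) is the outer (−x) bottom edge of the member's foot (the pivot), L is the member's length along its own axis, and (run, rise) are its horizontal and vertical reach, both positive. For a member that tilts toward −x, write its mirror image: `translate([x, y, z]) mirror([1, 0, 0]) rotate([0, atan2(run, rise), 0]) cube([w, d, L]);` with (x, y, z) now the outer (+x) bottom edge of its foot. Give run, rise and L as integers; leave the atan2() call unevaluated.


translate([192, 0, 560]) cube([118, 840, 80]);
translate([0, 76, 0]) rotate([0, atan2(192, 560), 0]) cube([45, 49, 592]);
translate([502, 76, 0]) mirror([1, 0, 0]) rotate([0, atan2(192, 560), 0]) cube([45, 49, 592]);
translate([0, 715, 0]) rotate([0, atan2(192, 560), 0]) cube([45, 49, 592]);
translate([502, 715, 0]) mirror([1, 0, 0]) rotate([0, atan2(192, 560), 0]) cube([45, 49, 592]);


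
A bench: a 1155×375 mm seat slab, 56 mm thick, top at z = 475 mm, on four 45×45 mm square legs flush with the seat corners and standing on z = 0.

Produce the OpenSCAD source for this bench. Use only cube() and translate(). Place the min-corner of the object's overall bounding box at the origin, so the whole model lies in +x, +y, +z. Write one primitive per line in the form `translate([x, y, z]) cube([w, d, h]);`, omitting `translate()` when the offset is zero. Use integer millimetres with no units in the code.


// leg_h = 475 − 56 = 419
translate([0, 0, 419]) cube([1155, 375, 56]);
cube([45, 45, 419]);
translate([0, 330, 0]) cube([45, 45, 419]);
translate([1110, 0, 0]) cube([45, 45, 419]);
translate([1110, 330, 0]) cube([45, 45, 419]);


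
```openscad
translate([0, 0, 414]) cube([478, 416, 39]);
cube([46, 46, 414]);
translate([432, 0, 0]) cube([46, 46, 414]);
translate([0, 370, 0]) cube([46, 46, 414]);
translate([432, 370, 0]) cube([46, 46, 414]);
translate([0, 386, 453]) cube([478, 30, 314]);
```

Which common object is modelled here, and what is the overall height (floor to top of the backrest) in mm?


A chair. The overall height is 767 mm.

A slab on four corner posts with a tall panel at the back — a chair. The seat slab sits at z = 414 with thickness 39, and the 314 mm backrest starts at the seat top, so the overall height is 414 + 39 + 314 = 767 mm.


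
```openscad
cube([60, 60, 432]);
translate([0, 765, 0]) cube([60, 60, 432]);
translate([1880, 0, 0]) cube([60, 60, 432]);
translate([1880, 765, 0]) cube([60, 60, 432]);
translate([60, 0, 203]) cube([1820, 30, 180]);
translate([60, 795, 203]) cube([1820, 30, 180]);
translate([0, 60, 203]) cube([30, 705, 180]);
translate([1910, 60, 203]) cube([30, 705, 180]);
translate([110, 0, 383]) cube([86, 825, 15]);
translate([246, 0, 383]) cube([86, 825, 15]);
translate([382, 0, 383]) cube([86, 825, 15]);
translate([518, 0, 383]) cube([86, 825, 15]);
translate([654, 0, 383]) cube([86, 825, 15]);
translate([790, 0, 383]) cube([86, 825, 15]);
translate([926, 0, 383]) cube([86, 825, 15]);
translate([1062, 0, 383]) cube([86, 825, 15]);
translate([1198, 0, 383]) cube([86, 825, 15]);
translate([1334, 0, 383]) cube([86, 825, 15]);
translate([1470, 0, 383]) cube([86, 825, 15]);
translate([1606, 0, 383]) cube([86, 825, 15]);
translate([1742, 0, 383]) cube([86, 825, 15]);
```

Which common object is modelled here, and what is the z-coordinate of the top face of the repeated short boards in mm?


A bed frame. The slat-top height is 398 mm.

Four posts, four rails, and a row of slats — a bed frame. Slats sit on the rails at z = 203 + 180 = 383; with slat thickness 15, the top is 398 mm.


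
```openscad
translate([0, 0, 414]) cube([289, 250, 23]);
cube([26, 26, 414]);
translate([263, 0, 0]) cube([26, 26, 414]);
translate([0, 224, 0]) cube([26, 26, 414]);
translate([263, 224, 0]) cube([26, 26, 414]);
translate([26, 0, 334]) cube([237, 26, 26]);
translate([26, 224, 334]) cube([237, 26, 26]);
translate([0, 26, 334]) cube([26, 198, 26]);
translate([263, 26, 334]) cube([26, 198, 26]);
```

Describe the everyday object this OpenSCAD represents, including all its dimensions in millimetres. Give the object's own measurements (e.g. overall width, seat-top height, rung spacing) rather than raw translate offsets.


A simple wooden stool: a rectangular seat 289 mm (x) by 250 mm (y), 23 mm thick, top face at z = 437 mm, on four square legs, each 26×26 mm in cross-section. The legs rest on z = 0, each flush with a corner of the seat. Four stretchers, 26 mm wide and 26 mm tall, connect adjacent legs with their undersides at z = 334 mm, each running between the inner faces of the legs it joins and aligned with the legs' outer faces on the other axis.


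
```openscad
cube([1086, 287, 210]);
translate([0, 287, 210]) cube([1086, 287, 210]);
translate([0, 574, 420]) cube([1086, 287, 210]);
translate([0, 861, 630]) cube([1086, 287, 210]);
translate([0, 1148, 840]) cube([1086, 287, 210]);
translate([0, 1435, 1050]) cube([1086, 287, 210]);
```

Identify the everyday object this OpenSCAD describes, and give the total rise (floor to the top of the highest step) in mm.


A staircase. The total rise is 1260 mm.

6 identical blocks, each offset up and back from the previous — a staircase. Each step is 210 mm tall and there are 6 of them, so the total rise is 6 × 210 = 1260 mm.


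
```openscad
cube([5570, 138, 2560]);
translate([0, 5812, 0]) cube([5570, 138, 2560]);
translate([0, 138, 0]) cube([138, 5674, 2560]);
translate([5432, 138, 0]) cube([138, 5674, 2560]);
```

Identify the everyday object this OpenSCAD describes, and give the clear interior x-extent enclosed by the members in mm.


A house (or room) frame. The interior width is 5294 mm.

Four 2560 mm walls enclosing a rectangle with no floor or roof — a room or house frame. Outside width is 5570 mm and wall thickness is 138 mm, so the interior width is 5570 − 2 × 138 = 5294 mm.


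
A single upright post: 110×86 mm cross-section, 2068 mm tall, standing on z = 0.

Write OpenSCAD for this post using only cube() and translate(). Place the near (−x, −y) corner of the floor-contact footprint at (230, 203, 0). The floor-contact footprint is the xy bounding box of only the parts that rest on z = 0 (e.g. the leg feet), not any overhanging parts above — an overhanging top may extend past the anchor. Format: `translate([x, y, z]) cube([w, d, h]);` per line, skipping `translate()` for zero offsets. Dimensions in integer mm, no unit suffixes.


translate([230, 203, 0]) cube([110, 86, 2068]);


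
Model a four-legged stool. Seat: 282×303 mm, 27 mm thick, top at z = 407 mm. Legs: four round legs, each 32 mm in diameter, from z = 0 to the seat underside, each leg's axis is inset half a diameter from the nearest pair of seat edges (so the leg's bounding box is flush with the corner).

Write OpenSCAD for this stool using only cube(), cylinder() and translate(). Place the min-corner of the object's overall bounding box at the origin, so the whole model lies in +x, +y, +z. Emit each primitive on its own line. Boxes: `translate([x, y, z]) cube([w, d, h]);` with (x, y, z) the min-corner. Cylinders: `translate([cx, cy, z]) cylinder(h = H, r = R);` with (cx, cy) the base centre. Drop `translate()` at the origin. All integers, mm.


// leg_h = 407 - 27 = 380
translate([0, 0, 380]) cube([282, 303, 27]);
translate([16, 16, 0]) cylinder(h = 380, r = 16);
translate([266, 16, 0]) cylinder(h = 380, r = 16);
translate([16, 287, 0]) cylinder(h = 380, r = 16);
translate([266, 287, 0]) cylinder(h = 380, r = 16);


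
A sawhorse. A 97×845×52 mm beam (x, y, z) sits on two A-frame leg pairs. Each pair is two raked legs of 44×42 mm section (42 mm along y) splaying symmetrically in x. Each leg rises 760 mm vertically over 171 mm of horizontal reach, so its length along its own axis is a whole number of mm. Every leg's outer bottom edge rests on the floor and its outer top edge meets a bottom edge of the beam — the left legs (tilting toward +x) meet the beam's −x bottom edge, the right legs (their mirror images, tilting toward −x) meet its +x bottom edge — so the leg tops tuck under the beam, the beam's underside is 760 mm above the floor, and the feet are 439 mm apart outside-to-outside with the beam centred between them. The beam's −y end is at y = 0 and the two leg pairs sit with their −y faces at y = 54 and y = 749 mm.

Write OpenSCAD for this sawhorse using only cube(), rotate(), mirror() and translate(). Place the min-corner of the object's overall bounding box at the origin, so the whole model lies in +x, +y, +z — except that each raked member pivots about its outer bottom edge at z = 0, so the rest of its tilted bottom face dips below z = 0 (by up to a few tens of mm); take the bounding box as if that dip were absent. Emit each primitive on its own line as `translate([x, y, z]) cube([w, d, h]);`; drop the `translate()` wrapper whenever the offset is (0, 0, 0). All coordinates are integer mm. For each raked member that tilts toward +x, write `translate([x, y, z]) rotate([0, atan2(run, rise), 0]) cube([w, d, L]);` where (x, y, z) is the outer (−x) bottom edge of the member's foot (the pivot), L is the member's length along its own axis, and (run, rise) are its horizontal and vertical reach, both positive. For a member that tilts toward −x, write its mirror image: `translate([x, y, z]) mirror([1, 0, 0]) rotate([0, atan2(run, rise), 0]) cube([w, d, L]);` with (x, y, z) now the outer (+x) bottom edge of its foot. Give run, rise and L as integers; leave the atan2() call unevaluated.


translate([171, 0, 760]) cube([97, 845, 52]);
translate([0, 54, 0]) rotate([0, atan2(171, 760), 0]) cube([44, 42, 779]);
translate([439, 54, 0]) mirror([1, 0, 0]) rotate([0, atan2(171, 760), 0]) cube([44, 42, 779]);
translate([0, 749, 0]) rotate([0, atan2(171, 760), 0]) cube([44, 42, 779]);
translate([439, 749, 0]) mirror([1, 0, 0]) rotate([0, atan2(171, 760), 0]) cube([44, 42, 779]);


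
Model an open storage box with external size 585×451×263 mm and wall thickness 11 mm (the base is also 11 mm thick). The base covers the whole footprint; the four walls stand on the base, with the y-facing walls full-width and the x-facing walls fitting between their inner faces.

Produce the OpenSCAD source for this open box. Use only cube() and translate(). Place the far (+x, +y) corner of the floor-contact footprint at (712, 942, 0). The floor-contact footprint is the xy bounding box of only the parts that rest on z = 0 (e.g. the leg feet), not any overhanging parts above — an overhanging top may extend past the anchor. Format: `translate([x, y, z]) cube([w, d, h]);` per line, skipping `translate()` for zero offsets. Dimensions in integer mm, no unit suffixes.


translate([127, 491, 0]) cube([585, 451, 11]);
translate([127, 491, 11]) cube([585, 11, 252]);
translate([127, 931, 11]) cube([585, 11, 252]);
translate([127, 502, 11]) cube([11, 429, 252]);
translate([701, 502, 11]) cube([11, 429, 252]);


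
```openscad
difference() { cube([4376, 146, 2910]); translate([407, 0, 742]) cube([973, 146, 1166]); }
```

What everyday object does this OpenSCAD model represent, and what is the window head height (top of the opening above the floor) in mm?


A wall with a window opening. The window head height is 1908 mm.

A wall with a rectangular opening subtracted — a window. Sill at z = 742, opening 1166 mm tall, so the head is at 742 + 1166 = 1908 mm.


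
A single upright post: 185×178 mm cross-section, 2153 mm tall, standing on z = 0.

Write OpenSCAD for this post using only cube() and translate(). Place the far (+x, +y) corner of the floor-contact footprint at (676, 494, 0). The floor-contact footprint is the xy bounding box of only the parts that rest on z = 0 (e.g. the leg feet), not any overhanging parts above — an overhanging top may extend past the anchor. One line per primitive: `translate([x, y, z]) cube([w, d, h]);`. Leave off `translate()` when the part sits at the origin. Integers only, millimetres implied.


translate([491, 316, 0]) cube([185, 178, 2153]);


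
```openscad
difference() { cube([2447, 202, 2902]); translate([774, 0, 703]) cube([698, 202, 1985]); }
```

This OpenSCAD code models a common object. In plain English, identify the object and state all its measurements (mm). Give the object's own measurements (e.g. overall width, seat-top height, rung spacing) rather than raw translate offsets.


A wall 2447 mm long (x), 202 mm thick (y), 2902 mm tall, with a rectangular window opening cut through it. The opening is 698 mm wide and 1985 mm tall; its sill is at z = 703 mm and its near (−x) edge is 774 mm from the wall's −x end. The opening passes through the full wall thickness.


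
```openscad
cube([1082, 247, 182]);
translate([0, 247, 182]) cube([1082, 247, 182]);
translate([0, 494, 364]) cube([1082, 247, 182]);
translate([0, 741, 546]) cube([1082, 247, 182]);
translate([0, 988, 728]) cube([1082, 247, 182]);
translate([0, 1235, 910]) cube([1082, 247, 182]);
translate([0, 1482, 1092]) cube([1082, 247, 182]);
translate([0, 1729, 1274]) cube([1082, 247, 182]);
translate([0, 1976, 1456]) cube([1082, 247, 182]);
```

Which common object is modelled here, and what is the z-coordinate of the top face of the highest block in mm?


A staircase. The total rise is 1638 mm.

9 identical blocks, each offset up and back from the previous — a staircase. Each step is 182 mm tall and there are 9 of them, so the total rise is 9 × 182 = 1638 mm.


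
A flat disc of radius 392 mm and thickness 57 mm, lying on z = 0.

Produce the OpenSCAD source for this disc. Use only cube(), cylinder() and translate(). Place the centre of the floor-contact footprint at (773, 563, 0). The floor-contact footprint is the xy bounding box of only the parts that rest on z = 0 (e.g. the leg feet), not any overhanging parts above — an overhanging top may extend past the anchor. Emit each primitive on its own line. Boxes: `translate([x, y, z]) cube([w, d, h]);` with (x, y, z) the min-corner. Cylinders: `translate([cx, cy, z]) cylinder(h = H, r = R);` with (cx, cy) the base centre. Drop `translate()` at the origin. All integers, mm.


translate([773, 563, 0]) cylinder(h = 57, r = 392);


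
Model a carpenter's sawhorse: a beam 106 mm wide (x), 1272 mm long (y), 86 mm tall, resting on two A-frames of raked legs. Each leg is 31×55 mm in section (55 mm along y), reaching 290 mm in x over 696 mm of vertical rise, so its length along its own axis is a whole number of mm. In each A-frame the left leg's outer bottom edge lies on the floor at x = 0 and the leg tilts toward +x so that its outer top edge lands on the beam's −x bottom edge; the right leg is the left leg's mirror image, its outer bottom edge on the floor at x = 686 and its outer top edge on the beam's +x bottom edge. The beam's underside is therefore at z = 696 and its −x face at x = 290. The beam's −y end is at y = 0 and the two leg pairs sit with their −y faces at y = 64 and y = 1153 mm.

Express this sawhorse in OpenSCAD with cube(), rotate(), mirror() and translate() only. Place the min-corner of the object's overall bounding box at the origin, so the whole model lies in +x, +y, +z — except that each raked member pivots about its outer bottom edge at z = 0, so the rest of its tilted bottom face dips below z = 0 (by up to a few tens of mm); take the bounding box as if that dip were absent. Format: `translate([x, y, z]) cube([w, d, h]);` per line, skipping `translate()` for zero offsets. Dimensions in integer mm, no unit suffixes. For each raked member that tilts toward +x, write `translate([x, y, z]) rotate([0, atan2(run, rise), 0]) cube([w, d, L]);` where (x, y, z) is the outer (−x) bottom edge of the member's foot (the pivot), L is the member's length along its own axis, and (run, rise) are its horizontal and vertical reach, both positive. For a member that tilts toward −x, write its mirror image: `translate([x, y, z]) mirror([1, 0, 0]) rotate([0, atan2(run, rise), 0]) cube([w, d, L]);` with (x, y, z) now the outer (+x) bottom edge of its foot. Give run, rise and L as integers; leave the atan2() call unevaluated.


// leg length = √(290² + 696²) = 754
// right-leg outer foot x = 2·290 + 106 = 686
// beam min-corner = (290, 0, 696)
translate([290, 0, 696]) cube([106, 1272, 86]);
translate([0, 64, 0]) rotate([0, atan2(290, 696), 0]) cube([31, 55, 754]);
translate([686, 64, 0]) mirror([1, 0, 0]) rotate([0, atan2(290, 696), 0]) cube([31, 55, 754]);
translate([0, 1153, 0]) rotate([0, atan2(290, 696), 0]) cube([31, 55, 754]);
translate([686, 1153, 0]) mirror([1, 0, 0]) rotate([0, atan2(290, 696), 0]) cube([31, 55, 754]);


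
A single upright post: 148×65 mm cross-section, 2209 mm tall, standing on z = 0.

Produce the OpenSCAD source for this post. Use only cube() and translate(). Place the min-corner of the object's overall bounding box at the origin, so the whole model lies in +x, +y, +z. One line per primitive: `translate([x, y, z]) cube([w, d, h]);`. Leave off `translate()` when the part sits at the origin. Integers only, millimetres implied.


cube([148, 65, 2209]);


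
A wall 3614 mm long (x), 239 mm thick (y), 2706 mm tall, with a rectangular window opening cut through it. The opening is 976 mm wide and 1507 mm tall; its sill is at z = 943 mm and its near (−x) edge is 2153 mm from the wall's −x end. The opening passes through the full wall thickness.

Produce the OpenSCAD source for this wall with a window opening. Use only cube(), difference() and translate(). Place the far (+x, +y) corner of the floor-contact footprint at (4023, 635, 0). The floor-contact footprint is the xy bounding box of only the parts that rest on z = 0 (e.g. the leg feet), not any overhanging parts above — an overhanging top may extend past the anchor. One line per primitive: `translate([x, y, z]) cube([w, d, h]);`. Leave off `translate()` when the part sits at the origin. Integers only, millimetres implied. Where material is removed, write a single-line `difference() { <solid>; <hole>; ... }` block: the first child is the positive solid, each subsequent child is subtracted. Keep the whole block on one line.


difference() { translate([409, 396, 0]) cube([3614, 239, 2706]); translate([2562, 396, 943]) cube([976, 239, 1507]); }


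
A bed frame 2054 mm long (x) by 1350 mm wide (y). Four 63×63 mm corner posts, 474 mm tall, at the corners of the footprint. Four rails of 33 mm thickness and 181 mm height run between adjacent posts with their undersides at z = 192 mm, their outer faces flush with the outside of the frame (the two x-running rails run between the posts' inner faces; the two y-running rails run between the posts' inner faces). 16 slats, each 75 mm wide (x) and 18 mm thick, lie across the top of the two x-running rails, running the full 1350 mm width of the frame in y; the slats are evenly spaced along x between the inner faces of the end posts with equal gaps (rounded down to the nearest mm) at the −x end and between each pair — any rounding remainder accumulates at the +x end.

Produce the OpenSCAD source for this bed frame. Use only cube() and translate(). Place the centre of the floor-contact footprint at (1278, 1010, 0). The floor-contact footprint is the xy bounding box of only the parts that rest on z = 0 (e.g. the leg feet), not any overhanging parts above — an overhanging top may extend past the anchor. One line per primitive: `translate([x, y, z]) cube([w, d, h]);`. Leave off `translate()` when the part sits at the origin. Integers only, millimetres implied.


// slat z = rail_z + rail_h = 192 + 181 = 373
// slat gap = ⌊(1928 − 16·75) / 17⌋ = 42
translate([251, 335, 0]) cube([63, 63, 474]);
translate([251, 1622, 0]) cube([63, 63, 474]);
translate([2242, 335, 0]) cube([63, 63, 474]);
translate([2242, 1622, 0]) cube([63, 63, 474]);
translate([314, 335, 192]) cube([1928, 33, 181]);
translate([314, 1652, 192]) cube([1928, 33, 181]);
translate([251, 398, 192]) cube([33, 1224, 181]);
translate([2272, 398, 192]) cube([33, 1224, 181]);
translate([356, 335, 373]) cube([75, 1350, 18]);
translate([473, 335, 373]) cube([75, 1350, 18]);
translate([590, 335, 373]) cube([75, 1350, 18]);
translate([707, 335, 373]) cube([75, 1350, 18]);
translate([824, 335, 373]) cube([75, 1350, 18]);
translate([941, 335, 373]) cube([75, 1350, 18]);
translate([1058, 335, 373]) cube([75, 1350, 18]);
translate([1175, 335, 373]) cube([75, 1350, 18]);
translate([1292, 335, 373]) cube([75, 1350, 18]);
translate([1409, 335, 373]) cube([75, 1350, 18]);
translate([1526, 335, 373]) cube([75, 1350, 18]);
translate([1643, 335, 373]) cube([75, 1350, 18]);
translate([1760, 335, 373]) cube([75, 1350, 18]);
translate([1877, 335, 373]) cube([75, 1350, 18]);
translate([1994, 335, 373]) cube([75, 1350, 18]);
translate([2111, 335, 373]) cube([75, 1350, 18]);


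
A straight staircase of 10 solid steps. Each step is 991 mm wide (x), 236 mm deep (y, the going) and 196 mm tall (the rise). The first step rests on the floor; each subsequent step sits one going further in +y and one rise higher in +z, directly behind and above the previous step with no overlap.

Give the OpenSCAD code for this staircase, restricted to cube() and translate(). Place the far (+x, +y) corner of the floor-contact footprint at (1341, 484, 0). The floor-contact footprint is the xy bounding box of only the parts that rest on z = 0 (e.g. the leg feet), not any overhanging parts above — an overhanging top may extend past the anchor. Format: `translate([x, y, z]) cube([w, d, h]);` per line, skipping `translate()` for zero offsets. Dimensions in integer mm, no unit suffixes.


translate([350, 248, 0]) cube([991, 236, 196]);
translate([350, 484, 196]) cube([991, 236, 196]);
translate([350, 720, 392]) cube([991, 236, 196]);
translate([350, 956, 588]) cube([991, 236, 196]);
translate([350, 1192, 784]) cube([991, 236, 196]);
translate([350, 1428, 980]) cube([991, 236, 196]);
translate([350, 1664, 1176]) cube([991, 236, 196]);
translate([350, 1900, 1372]) cube([991, 236, 196]);
translate([350, 2136, 1568]) cube([991, 236, 196]);
translate([350, 2372, 1764]) cube([991, 236, 196]);


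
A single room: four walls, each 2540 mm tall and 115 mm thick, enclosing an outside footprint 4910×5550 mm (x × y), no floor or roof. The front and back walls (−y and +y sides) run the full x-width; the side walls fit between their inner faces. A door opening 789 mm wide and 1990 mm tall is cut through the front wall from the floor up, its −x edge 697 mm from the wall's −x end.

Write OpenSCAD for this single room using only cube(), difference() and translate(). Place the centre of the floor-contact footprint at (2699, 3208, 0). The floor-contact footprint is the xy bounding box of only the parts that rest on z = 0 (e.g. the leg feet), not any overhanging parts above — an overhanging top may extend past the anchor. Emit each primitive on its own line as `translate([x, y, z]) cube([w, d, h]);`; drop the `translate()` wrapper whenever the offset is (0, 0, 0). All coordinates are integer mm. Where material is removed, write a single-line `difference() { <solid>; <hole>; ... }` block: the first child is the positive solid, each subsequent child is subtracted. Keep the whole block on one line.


difference() { translate([244, 433, 0]) cube([4910, 115, 2540]); translate([941, 433, 0]) cube([789, 115, 1990]); }
translate([244, 5868, 0]) cube([4910, 115, 2540]);
translate([244, 548, 0]) cube([115, 5320, 2540]);
translate([5039, 548, 0]) cube([115, 5320, 2540]);


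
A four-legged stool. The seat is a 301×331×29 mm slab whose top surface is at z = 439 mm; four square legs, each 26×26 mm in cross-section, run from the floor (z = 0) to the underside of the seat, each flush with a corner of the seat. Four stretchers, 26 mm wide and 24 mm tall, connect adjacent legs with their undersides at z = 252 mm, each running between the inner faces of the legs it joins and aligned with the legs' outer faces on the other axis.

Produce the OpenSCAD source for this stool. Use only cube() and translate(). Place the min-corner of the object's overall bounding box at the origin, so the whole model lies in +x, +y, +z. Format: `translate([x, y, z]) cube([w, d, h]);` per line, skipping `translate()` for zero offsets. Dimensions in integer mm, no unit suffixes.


// leg_h = 439 - 29 = 410
// stretcher span = 301 - 2*26 = 249
translate([0, 0, 410]) cube([301, 331, 29]);
cube([26, 26, 410]);
translate([275, 0, 0]) cube([26, 26, 410]);
translate([0, 305, 0]) cube([26, 26, 410]);
translate([275, 305, 0]) cube([26, 26, 410]);
translate([26, 0, 252]) cube([249, 26, 24]);
translate([26, 305, 252]) cube([249, 26, 24]);
translate([0, 26, 252]) cube([26, 279, 24]);
translate([275, 26, 252]) cube([26, 279, 24]);


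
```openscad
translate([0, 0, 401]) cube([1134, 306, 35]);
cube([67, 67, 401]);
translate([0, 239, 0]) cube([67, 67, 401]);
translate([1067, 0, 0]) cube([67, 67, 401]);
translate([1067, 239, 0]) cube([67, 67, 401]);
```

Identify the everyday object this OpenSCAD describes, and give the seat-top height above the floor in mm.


A bench. The seat-top height is 436 mm.

A long slab on four corner posts — a bench. The slab sits at z = 401 with thickness 35, so the top is 401 + 35 = 436 mm.


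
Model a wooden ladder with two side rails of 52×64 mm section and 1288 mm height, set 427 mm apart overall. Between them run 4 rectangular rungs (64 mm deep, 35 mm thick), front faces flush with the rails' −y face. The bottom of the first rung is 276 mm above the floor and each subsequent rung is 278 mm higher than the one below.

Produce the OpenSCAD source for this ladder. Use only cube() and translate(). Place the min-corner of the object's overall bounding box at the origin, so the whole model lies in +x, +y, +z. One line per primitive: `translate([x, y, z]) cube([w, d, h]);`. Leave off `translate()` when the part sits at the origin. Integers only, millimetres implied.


// rung span = 427 - 2*52 = 323
// rung[k] z = 276 + k*278
cube([52, 64, 1288]);
translate([375, 0, 0]) cube([52, 64, 1288]);
translate([52, 0, 276]) cube([323, 64, 35]);
translate([52, 0, 554]) cube([323, 64, 35]);
translate([52, 0, 832]) cube([323, 64, 35]);
translate([52, 0, 1110]) cube([323, 64, 35]);


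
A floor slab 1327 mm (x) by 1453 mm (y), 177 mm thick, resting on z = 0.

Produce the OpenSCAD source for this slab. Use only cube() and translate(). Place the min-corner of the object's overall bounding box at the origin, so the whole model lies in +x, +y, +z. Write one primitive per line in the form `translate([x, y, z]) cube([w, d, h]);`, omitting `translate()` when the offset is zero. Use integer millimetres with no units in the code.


cube([1327, 1453, 177]);
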